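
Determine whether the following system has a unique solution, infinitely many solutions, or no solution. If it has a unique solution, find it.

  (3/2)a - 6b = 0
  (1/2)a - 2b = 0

Row-reduce:
R1 ← R1 / (3/2).
R2 ← R2 − 1/2·R1.
Rank is 1 with 2 unknowns, leaving b free.

infinitely many solutions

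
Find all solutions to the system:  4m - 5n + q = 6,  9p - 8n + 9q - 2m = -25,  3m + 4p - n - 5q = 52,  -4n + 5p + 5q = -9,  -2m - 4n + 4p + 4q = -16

m = 4, n = 1, p = 4, q = -5

Row-reduce the augmented matrix:
R1 ← R1 / (4).
R2 ← R2 + 2·R1.
R3 ← R3 − 3·R1.
R5 ← R5 + 2·R1.
R2 ← R2 / (-21/2).
R1 ← R1 + 5/4·R2.
R3 ← R3 − 11/4·R2.
R4 ← R4 + 4·R2.
R5 ← R5 + 13/2·R2.
R3 ← R3 / (89/14).
R1 ← R1 + 15/14·R3.
R2 ← R2 + 6/7·R3.
R4 ← R4 − 11/7·R3.
R5 ← R5 + 11/7·R3.
R4 ← R4 / (584/267).
R1 ← R1 + 382/267·R4.
R2 ← R2 + 359/267·R4.
R3 ← R3 + 137/267·R4.
R5 ← R5 + 584/267·R4.
R5 reduces to 0 = 0, so the extra equation is consistent.
Reading off the reduced rows gives m = 4, n = 1, p = 4, q = -5.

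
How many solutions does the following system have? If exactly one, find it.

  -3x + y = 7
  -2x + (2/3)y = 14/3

Row-reduce:
R1 ← R1 / (-3).
R2 ← R2 + 2·R1.
Rank is 1 with 2 unknowns, leaving y free.

infinitely many solutions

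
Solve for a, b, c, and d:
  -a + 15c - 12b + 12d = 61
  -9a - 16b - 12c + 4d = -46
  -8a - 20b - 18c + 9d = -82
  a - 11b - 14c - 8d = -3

Row-reduce the augmented matrix:
R1 ← R1 / (-1).
R2 ← R2 + 9·R1.
R3 ← R3 + 8·R1.
R4 ← R4 − 1·R1.
R2 ← R2 / (92).
R1 ← R1 − 12·R2.
R3 ← R3 − 76·R2.
R4 ← R4 + 23·R2.
R3 ← R3 / (-381/23).
R1 ← R1 − 96/23·R3.
R2 ← R2 + 147/92·R3.
R4 ← R4 + 143/4·R3.
R4 ← R4 / (-29953/1524).
R1 ← R1 − 164/127·R4.
R2 ← R2 + 521/508·R4.
R3 ← R3 − 25/381·R4.
Reading off the reduced rows gives a = 2, b = -3, c = 5, d = -4.

a = 2, b = -3, c = 5, d = -4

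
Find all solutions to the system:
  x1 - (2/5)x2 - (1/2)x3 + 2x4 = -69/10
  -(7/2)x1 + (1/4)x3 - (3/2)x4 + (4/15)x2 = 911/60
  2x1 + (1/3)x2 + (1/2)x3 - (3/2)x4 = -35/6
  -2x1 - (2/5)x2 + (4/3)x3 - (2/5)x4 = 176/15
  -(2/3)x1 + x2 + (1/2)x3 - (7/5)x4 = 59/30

no solution

Row-reduce:
R2 ← R2 + 7/2·R1.
R3 ← R3 − 2·R1.
R4 ← R4 + 2·R1.
R5 ← R5 + 2/3·R1.
R2 ← R2 / (-17/15).
R1 ← R1 + 2/5·R2.
R3 ← R3 − 17/15·R2.
R4 ← R4 + 6/5·R2.
R5 ← R5 − 11/15·R2.
Swap R3 and R4.
R3 ← R3 / (98/51).
R1 ← R1 − 1/34·R3.
R2 ← R2 − 45/34·R3.
R5 ← R5 + 41/51·R3.
Swap R4 and R5.
R4 ← R4 / (269/105).
R1 ← R1 − 13/140·R4.
R2 ← R2 + 93/28·R4.
R3 ← R3 + 81/70·R4.
Row 5 reduces to 0 = -1, a contradiction. The system is inconsistent.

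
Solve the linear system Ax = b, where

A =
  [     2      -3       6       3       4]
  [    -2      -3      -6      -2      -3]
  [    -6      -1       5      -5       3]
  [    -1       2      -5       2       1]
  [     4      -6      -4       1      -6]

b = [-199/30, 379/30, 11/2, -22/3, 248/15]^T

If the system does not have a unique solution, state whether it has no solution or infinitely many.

Row-reduce the augmented matrix:
R1 ← R1 / (2).
R2 ← R2 + 2·R1.
R3 ← R3 + 6·R1.
R4 ← R4 + 1·R1.
R5 ← R5 − 4·R1.
R2 ← R2 / (-6).
R1 ← R1 + 3/2·R2.
R3 ← R3 + 10·R2.
R4 ← R4 − 1/2·R2.
R3 ← R3 / (23).
R1 ← R1 − 3·R3.
R4 ← R4 + 2·R3.
R5 ← R5 + 16·R3.
R4 ← R4 / (1045/276).
R1 ← R1 − 87/92·R4.
R2 ← R2 + 1/6·R4.
R3 ← R3 − 7/69·R4.
R5 ← R5 + 233/69·R4.
R5 ← R5 / (-983/1045).
R1 ← R1 + 1096/1045·R5.
R2 ← R2 − 21/1045·R5.
R3 ← R3 − 487/1045·R5.
R4 ← R4 − 1171/1045·R5.
Reading off the reduced rows gives x_1 = -2/3, x_2 = -3/2, x_3 = 1/5, x_4 = -1, x_5 = -2.

x_1 = -2/3, x_2 = -3/2, x_3 = 1/5, x_4 = -1, x_5 = -2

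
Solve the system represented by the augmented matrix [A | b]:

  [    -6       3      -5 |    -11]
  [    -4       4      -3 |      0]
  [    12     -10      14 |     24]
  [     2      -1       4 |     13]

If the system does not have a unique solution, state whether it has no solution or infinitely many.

no solution

Row-reduce:
R1 ← R1 / (-6).
R2 ← R2 + 4·R1.
R3 ← R3 − 12·R1.
R4 ← R4 − 2·R1.
R2 ← R2 / (2).
R1 ← R1 + 1/2·R2.
R3 ← R3 + 4·R2.
R3 ← R3 / (14/3).
R1 ← R1 − 11/12·R3.
R2 ← R2 − 1/6·R3.
R4 ← R4 − 7/3·R3.
Row 4 reduces to 0 = 1, a contradiction. The system is inconsistent.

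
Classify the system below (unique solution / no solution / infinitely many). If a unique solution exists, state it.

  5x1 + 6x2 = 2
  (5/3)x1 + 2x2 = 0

no solution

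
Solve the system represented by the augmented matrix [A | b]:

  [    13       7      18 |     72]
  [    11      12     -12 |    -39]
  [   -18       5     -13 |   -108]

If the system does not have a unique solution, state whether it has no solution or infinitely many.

x_1 = 3, x_2 = -3, x_3 = 3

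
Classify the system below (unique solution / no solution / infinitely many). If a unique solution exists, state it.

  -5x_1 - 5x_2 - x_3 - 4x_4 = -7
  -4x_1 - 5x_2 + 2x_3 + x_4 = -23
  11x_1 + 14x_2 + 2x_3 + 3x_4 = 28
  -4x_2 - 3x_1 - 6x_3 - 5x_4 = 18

infinitely many solutions

Row-reduce:
R1 ← R1 / (-5).
R2 ← R2 + 4·R1.
R3 ← R3 − 11·R1.
R4 ← R4 + 3·R1.
R2 ← R2 / (-1).
R1 ← R1 − 1·R2.
R3 ← R3 − 3·R2.
R4 ← R4 + 1·R2.
R3 ← R3 / (41/5).
R1 ← R1 − 3·R3.
R2 ← R2 + 14/5·R3.
R4 ← R4 + 41/5·R3.
Rank is 3 with 4 unknowns, leaving x_4 free.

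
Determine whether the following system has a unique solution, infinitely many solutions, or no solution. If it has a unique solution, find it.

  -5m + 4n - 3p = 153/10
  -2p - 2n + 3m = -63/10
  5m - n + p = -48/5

m = -3/2, n = 3/2, p = -3/5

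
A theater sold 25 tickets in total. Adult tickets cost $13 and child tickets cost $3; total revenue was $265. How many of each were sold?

adult tickets: 19, child tickets: 6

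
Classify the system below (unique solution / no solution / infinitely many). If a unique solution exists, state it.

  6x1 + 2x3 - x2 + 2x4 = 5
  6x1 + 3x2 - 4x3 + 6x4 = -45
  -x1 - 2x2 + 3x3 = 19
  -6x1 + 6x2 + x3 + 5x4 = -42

x1 = 0, x2 = -5, x3 = 3, x4 = -3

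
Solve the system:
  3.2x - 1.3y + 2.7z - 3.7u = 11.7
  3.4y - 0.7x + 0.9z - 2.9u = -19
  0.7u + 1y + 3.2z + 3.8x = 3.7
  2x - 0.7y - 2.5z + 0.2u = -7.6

Row-reduce the augmented matrix:
R1 ← R1 / (16/5).
R2 ← R2 + 7/10·R1.
R3 ← R3 − 19/5·R1.
R4 ← R4 − 2·R1.
R2 ← R2 / (997/320).
R1 ← R1 + 13/32·R2.
R3 ← R3 − 407/160·R2.
R4 ← R4 − 9/80·R2.
R3 ← R3 / (-6098/4985).
R1 ← R1 − 1035/997·R3.
R2 ← R2 − 477/997·R3.
R4 ← R4 + 21143/4985·R3.
R4 ← R4 / (-1555911/60980).
R1 ← R1 − 64065/12196·R4.
R2 ← R2 − 24223/12196·R4.
R3 ← R3 + 80979/12196·R4.
Reading off the reduced rows gives x = -1, y = -6, z = 4, u = 1.

x = -1, y = -6, z = 4, u = 1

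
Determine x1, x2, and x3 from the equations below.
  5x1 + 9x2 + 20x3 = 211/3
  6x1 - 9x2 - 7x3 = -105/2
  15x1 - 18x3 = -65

Row-reduce the augmented matrix:
R1 ← R1 / (5).
R2 ← R2 − 6·R1.
R3 ← R3 − 15·R1.
R2 ← R2 / (-99/5).
R1 ← R1 − 9/5·R2.
R3 ← R3 + 27·R2.
R3 ← R3 / (-393/11).
R1 ← R1 − 13/11·R3.
R2 ← R2 − 155/99·R3.
Reading off the reduced rows gives x1 = -4/3, x2 = 3, x3 = 5/2.

x1 = -4/3, x2 = 3, x3 = 5/2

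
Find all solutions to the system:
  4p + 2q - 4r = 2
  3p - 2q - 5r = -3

Row-reduce:
R1 ← R1 / (4).
R2 ← R2 − 3·R1.
R2 ← R2 / (-7/2).
R1 ← R1 − 1/2·R2.
Rank is 2 with 3 unknowns, leaving r free.

infinitely many solutions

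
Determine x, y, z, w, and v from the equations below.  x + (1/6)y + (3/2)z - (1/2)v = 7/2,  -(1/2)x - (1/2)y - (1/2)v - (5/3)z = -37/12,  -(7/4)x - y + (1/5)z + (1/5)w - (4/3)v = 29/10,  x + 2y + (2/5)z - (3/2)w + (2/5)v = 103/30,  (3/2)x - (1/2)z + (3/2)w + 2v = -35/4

Row-reduce the augmented matrix:
R2 ← R2 + 1/2·R1.
R3 ← R3 + 7/4·R1.
R4 ← R4 − 1·R1.
R5 ← R5 − 3/2·R1.
R2 ← R2 / (-5/12).
R1 ← R1 − 1/6·R2.
R3 ← R3 + 17/24·R2.
R4 ← R4 − 11/6·R2.
R5 ← R5 + 1/4·R2.
R3 ← R3 / (263/60).
R1 ← R1 − 17/15·R3.
R2 ← R2 − 11/5·R3.
R4 ← R4 + 77/15·R3.
R5 ← R5 + 11/5·R3.
R4 ← R4 / (-3329/2630).
R1 ← R1 + 68/1315·R4.
R2 ← R2 + 132/1315·R4.
R3 ← R3 − 12/263·R4.
R5 ← R5 − 4209/2630·R4.
R5 ← R5 / (-28044/16645).
R1 ← R1 + 6924/16645·R5.
R2 ← R2 − 42369/16645·R5.
R3 ← R3 + 1128/3329·R5.
R4 ← R4 − 27560/9987·R5.
Reading off the reduced rows gives x = -2/3, y = -1/2, z = 5/2, w = -3, v = -1.

x = -2/3, y = -1/2, z = 5/2, w = -3, v = -1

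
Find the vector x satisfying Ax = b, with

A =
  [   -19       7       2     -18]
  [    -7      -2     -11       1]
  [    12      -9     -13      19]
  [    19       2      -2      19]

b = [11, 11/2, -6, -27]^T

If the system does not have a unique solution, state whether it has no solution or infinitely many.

Row-reduce:
R1 ← R1 / (-19).
R2 ← R2 + 7·R1.
R3 ← R3 − 12·R1.
R4 ← R4 − 19·R1.
R2 ← R2 / (-87/19).
R1 ← R1 + 7/19·R2.
R3 ← R3 + 87/19·R2.
R4 ← R4 − 9·R2.
Swap R3 and R4.
R3 ← R3 / (-669/29).
R1 ← R1 − 73/87·R3.
R2 ← R2 − 223/87·R3.
Row 4 reduces to 0 = -1/2, a contradiction. The system is inconsistent.

no solution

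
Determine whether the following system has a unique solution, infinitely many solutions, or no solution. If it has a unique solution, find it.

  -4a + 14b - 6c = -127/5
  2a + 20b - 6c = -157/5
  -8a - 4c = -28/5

Row-reduce the augmented matrix:
R1 ← R1 / (-4).
R2 ← R2 − 2·R1.
R3 ← R3 + 8·R1.
R2 ← R2 / (27).
R1 ← R1 + 7/2·R2.
R3 ← R3 + 28·R2.
R3 ← R3 / (-4/3).
R1 ← R1 − 1/3·R3.
R2 ← R2 + 1/3·R3.
Reading off the reduced rows gives a = 1/2, b = -3/2, c = 2/5.

a = 1/2, b = -3/2, c = 2/5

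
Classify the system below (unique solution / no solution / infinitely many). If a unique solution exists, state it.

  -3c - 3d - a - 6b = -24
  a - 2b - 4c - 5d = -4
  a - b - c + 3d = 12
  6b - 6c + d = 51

Row-reduce the augmented matrix:
R1 ← R1 / (-1).
R2 ← R2 − 1·R1.
R3 ← R3 − 1·R1.
R2 ← R2 / (-8).
R1 ← R1 − 6·R2.
R3 ← R3 + 7·R2.
R4 ← R4 − 6·R2.
R3 ← R3 / (17/8).
R1 ← R1 + 9/4·R3.
R2 ← R2 − 7/8·R3.
R4 ← R4 + 45/4·R3.
R4 ← R4 / (545/17).
R1 ← R1 − 75/17·R4.
R2 ← R2 + 32/17·R4.
R3 ← R3 − 56/17·R4.
Reading off the reduced rows gives a = 3, b = 4, c = -4, d = 3.

a = 3, b = 4, c = -4, d = 3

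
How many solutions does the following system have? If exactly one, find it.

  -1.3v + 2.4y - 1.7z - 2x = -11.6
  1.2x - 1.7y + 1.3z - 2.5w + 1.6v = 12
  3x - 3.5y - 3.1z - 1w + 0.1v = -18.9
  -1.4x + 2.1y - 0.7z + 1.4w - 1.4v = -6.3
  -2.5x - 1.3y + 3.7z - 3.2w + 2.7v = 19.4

Row-reduce the augmented matrix:
R1 ← R1 / (-2).
R2 ← R2 − 6/5·R1.
R3 ← R3 − 3·R1.
R4 ← R4 + 7/5·R1.
R5 ← R5 + 5/2·R1.
R2 ← R2 / (-13/50).
R1 ← R1 + 6/5·R2.
R3 ← R3 − 1/10·R2.
R4 ← R4 − 21/50·R2.
R5 ← R5 + 43/10·R2.
R3 ← R3 / (-1441/260).
R1 ← R1 + 23/52·R3.
R2 ← R2 + 14/13·R3.
R4 ← R4 − 49/52·R3.
R5 ← R5 − 621/520·R3.
R4 ← R4 / (-21413/7205).
R1 ← R1 − 33705/2882·R4.
R2 ← R2 − 14405/1441·R4.
R3 ← R3 − 510/1441·R4.
R5 ← R5 − 1087191/28820·R4.
R5 ← R5 / (-7989/3496).
R1 ← R1 + 1319/1748·R5.
R2 ← R2 + 5665/6118·R5.
R3 ← R3 − 1056/3059·R5.
R4 ← R4 + 1181/6118·R5.
Reading off the reduced rows gives x = 3, y = 3, z = 6, w = -1, v = 2.

x = 3, y = 3, z = 6, w = -1, v = 2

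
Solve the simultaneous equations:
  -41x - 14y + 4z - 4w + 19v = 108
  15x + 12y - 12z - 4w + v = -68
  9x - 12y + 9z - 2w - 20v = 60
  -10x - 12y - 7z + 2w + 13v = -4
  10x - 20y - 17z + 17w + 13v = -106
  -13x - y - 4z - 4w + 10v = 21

Row-reduce:
R1 ← R1 / (-41).
R2 ← R2 − 15·R1.
R3 ← R3 − 9·R1.
R4 ← R4 + 10·R1.
R5 ← R5 − 10·R1.
R6 ← R6 + 13·R1.
R2 ← R2 / (282/41).
R1 ← R1 − 14/41·R2.
R3 ← R3 + 618/41·R2.
R4 ← R4 + 352/41·R2.
R5 ← R5 + 960/41·R2.
R6 ← R6 − 141/41·R2.
R3 ← R3 / (-621/47).
R1 ← R1 − 20/47·R3.
R2 ← R2 + 72/47·R3.
R4 ← R4 + 993/47·R3.
R5 ← R5 + 2439/47·R3.
R4 ← R4 / (4120/207).
R1 ← R1 + 68/621·R4.
R2 ← R2 − 64/69·R4.
R3 ← R3 − 698/621·R4.
R5 ← R5 − 3847/69·R4.
R5 ← R5 / (-11647/2060).
R1 ← R1 + 3338/4635·R5.
R2 ← R2 − 367/1545·R5.
R3 ← R3 + 9359/9270·R5.
R4 ← R4 − 1629/2060·R5.
Row 6 reduces to 0 = 1, a contradiction. The system is inconsistent.

no solution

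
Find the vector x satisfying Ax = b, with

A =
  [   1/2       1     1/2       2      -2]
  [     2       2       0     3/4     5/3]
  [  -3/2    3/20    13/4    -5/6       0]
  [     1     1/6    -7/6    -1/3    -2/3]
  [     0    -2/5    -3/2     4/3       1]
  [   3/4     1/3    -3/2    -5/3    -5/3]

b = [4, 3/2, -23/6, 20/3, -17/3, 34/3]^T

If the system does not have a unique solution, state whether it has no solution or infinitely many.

no solution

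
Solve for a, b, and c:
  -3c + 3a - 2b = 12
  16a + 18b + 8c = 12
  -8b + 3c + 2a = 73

Row-reduce the augmented matrix:
R1 ← R1 / (3).
R2 ← R2 − 16·R1.
R3 ← R3 − 2·R1.
R2 ← R2 / (86/3).
R1 ← R1 + 2/3·R2.
R3 ← R3 + 20/3·R2.
R3 ← R3 / (455/43).
R1 ← R1 + 19/43·R3.
R2 ← R2 − 36/43·R3.
Reading off the reduced rows gives a = 5, b = -6, c = 5.

a = 5, b = -6, c = 5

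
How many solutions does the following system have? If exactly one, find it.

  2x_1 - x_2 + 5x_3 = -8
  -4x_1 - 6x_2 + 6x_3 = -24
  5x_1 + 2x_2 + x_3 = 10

x_1 = 3, x_2 = -1, x_3 = -3

Row-reduce the augmented matrix:
R1 ← R1 / (2).
R2 ← R2 + 4·R1.
R3 ← R3 − 5·R1.
R2 ← R2 / (-8).
R1 ← R1 + 1/2·R2.
R3 ← R3 − 9/2·R2.
R3 ← R3 / (-5/2).
R1 ← R1 − 3/2·R3.
R2 ← R2 + 2·R3.
Reading off the reduced rows gives x_1 = 3, x_2 = -1, x_3 = -3.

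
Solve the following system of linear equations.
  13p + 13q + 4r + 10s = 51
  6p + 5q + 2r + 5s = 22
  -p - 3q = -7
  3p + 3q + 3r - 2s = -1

infinitely many solutions

Row-reduce:
R1 ← R1 / (13).
R2 ← R2 − 6·R1.
R3 ← R3 + 1·R1.
R4 ← R4 − 3·R1.
R2 ← R2 / (-1).
R1 ← R1 − 1·R2.
R3 ← R3 + 2·R2.
Swap R3 and R4.
R3 ← R3 / (27/13).
R1 ← R1 − 6/13·R3.
R2 ← R2 + 2/13·R3.
Rank is 3 with 4 unknowns, leaving s free.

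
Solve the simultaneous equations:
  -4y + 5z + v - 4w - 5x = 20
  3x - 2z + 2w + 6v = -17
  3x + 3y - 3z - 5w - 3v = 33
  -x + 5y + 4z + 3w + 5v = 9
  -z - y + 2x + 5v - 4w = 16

Row-reduce the augmented matrix:
R1 ← R1 / (-5).
R2 ← R2 − 3·R1.
R3 ← R3 − 3·R1.
R4 ← R4 + 1·R1.
R5 ← R5 − 2·R1.
R2 ← R2 / (-12/5).
R1 ← R1 − 4/5·R2.
R3 ← R3 − 3/5·R2.
R4 ← R4 − 29/5·R2.
R5 ← R5 + 13/5·R2.
R3 ← R3 / (1/4).
R1 ← R1 + 2/3·R3.
R2 ← R2 + 5/12·R3.
R4 ← R4 − 65/12·R3.
R5 ← R5 + 1/12·R3.
R4 ← R4 / (496/3).
R1 ← R1 + 58/3·R4.
R2 ← R2 + 37/3·R4.
R3 ← R3 + 30·R4.
R5 ← R5 + 23/3·R4.
R5 ← R5 / (-141/496).
R1 ← R1 − 1073/248·R5.
R2 ← R2 + 615/496·R5.
R3 ← R3 − 921/248·R5.
R4 ← R4 − 111/496·R5.
Reading off the reduced rows gives x = -5, y = 5, z = -2, w = -6, v = 1.

x = -5, y = 5, z = -2, w = -6, v = 1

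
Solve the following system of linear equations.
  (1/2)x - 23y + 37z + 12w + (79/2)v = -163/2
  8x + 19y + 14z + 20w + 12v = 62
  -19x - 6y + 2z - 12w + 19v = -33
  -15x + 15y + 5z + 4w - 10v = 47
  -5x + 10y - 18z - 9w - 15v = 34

no solution

Row-reduce:
R1 ← R1 / (1/2).
R2 ← R2 − 8·R1.
R3 ← R3 + 19·R1.
R4 ← R4 + 15·R1.
R5 ← R5 + 5·R1.
R2 ← R2 / (387).
R1 ← R1 + 46·R2.
R3 ← R3 + 880·R2.
R4 ← R4 + 675·R2.
R5 ← R5 + 220·R2.
R3 ← R3 / (36256/387).
R1 ← R1 − 2050/387·R3.
R2 ← R2 + 578/387·R3.
R4 ← R4 − 4595/43·R3.
R5 ← R5 − 9064/387·R3.
R4 ← R4 / (33291/9064).
R1 ← R1 − 2561/4532·R4.
R2 ← R2 − 1807/4532·R4.
R3 ← R3 − 5117/9064·R4.
Row 5 reduces to 0 = 3/2, a contradiction. The system is inconsistent.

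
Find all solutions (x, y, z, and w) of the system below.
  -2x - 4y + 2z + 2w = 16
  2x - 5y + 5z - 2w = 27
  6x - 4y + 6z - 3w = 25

infinitely many solutions

Row-reduce:
R1 ← R1 / (-2).
R2 ← R2 − 2·R1.
R3 ← R3 − 6·R1.
R2 ← R2 / (-9).
R1 ← R1 − 2·R2.
R3 ← R3 + 16·R2.
R3 ← R3 / (-4/9).
R1 ← R1 − 5/9·R3.
R2 ← R2 + 7/9·R3.
Rank is 3 with 4 unknowns, leaving w free.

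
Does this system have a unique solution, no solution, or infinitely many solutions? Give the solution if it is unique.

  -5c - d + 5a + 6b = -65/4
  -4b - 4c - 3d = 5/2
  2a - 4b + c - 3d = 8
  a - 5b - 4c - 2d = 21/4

a = 1/4, b = -2, c = 1, d = 1/2

Row-reduce the augmented matrix:
R1 ← R1 / (5).
R3 ← R3 − 2·R1.
R4 ← R4 − 1·R1.
R2 ← R2 / (-4).
R1 ← R1 − 6/5·R2.
R3 ← R3 + 32/5·R2.
R4 ← R4 + 31/5·R2.
R3 ← R3 / (47/5).
R1 ← R1 + 11/5·R3.
R2 ← R2 − 1·R3.
R4 ← R4 − 16/5·R3.
R4 ← R4 / (395/188).
R1 ← R1 + 55/94·R4.
R2 ← R2 − 97/188·R4.
R3 ← R3 − 11/47·R4.
Reading off the reduced rows gives a = 1/4, b = -2, c = 1, d = 1/2.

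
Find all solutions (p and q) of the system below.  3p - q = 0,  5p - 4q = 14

p = -2, q = -6

From equation 1: q = 0 + 3·p.
Substitute into equation 2 and solve: p = -2.
Then q = -6.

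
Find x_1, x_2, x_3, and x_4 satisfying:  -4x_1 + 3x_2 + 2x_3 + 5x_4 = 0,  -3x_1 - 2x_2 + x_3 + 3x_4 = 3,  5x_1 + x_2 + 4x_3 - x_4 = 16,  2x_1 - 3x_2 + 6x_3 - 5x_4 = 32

x_1 = 0, x_2 = -1, x_3 = 4, x_4 = -1

Row-reduce the augmented matrix:
R1 ← R1 / (-4).
R2 ← R2 + 3·R1.
R3 ← R3 − 5·R1.
R4 ← R4 − 2·R1.
R2 ← R2 / (-17/4).
R1 ← R1 + 3/4·R2.
R3 ← R3 − 19/4·R2.
R4 ← R4 + 3/2·R2.
R3 ← R3 / (101/17).
R1 ← R1 + 7/17·R3.
R2 ← R2 − 2/17·R3.
R4 ← R4 − 122/17·R3.
R4 ← R4 / (-764/101).
R1 ← R1 + 82/101·R4.
R2 ← R2 − 9/101·R4.
R3 ← R3 − 75/101·R4.
Reading off the reduced rows gives x_1 = 0, x_2 = -1, x_3 = 4, x_4 = -1.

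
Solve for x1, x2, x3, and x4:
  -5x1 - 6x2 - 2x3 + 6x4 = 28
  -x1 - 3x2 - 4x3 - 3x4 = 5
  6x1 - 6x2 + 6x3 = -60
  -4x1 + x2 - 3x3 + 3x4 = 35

Row-reduce the augmented matrix:
R1 ← R1 / (-5).
R2 ← R2 + 1·R1.
R3 ← R3 − 6·R1.
R4 ← R4 + 4·R1.
R2 ← R2 / (-9/5).
R1 ← R1 − 6/5·R2.
R3 ← R3 + 66/5·R2.
R4 ← R4 − 29/5·R2.
R3 ← R3 / (30).
R1 ← R1 + 2·R3.
R2 ← R2 − 2·R3.
R4 ← R4 + 13·R3.
R4 ← R4 / (17/15).
R1 ← R1 + 22/15·R4.
R2 ← R2 + 1/5·R4.
R3 ← R3 − 19/15·R4.
Reading off the reduced rows gives x1 = -6, x2 = 2, x3 = -2, x4 = 1.

x1 = -6, x2 = 2, x3 = -2, x4 = 1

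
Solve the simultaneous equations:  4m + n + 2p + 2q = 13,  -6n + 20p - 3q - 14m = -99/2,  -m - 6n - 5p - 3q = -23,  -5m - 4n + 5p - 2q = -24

Row-reduce:
R1 ← R1 / (4).
R2 ← R2 + 14·R1.
R3 ← R3 + 1·R1.
R4 ← R4 + 5·R1.
R2 ← R2 / (-5/2).
R1 ← R1 − 1/4·R2.
R3 ← R3 + 23/4·R2.
R4 ← R4 + 11/4·R2.
R3 ← R3 / (-333/5).
R1 ← R1 − 16/5·R3.
R2 ← R2 + 54/5·R3.
R4 ← R4 + 111/5·R3.
Row 4 reduces to 0 = 1/6, a contradiction. The system is inconsistent.

no solution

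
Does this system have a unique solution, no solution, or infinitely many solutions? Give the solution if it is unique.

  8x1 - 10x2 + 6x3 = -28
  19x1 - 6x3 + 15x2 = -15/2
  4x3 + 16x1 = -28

Row-reduce the augmented matrix:
R1 ← R1 / (8).
R2 ← R2 − 19·R1.
R3 ← R3 − 16·R1.
R2 ← R2 / (155/4).
R1 ← R1 + 5/4·R2.
R3 ← R3 − 20·R2.
R3 ← R3 / (76/31).
R1 ← R1 − 3/31·R3.
R2 ← R2 + 81/155·R3.
Reading off the reduced rows gives x1 = -3/2, x2 = 1, x3 = -1.

x1 = -3/2, x2 = 1, x3 = -1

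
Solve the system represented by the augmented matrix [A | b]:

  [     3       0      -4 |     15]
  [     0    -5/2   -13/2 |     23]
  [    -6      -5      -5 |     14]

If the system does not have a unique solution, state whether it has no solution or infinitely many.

Row-reduce:
R1 ← R1 / (3).
R3 ← R3 + 6·R1.
R2 ← R2 / (-5/2).
R3 ← R3 + 5·R2.
Row 3 reduces to 0 = -2, a contradiction. The system is inconsistent.

no solution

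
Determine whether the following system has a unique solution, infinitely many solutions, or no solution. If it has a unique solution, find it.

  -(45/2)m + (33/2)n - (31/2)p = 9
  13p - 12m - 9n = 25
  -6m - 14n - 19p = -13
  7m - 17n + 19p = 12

no solution

Row-reduce:
R1 ← R1 / (-45/2).
R2 ← R2 + 12·R1.
R3 ← R3 + 6·R1.
R4 ← R4 − 7·R1.
R2 ← R2 / (-89/5).
R1 ← R1 + 11/15·R2.
R3 ← R3 + 92/5·R2.
R4 ← R4 + 178/15·R2.
R3 ← R3 / (-9839/267).
R1 ← R1 + 50/267·R3.
R2 ← R2 + 319/267·R3.
Row 4 reduces to 0 = 4/3, a contradiction. The system is inconsistent.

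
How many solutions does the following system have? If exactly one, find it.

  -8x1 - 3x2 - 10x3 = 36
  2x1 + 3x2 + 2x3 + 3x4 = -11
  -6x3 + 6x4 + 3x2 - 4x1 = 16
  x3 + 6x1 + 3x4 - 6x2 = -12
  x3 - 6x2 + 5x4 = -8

no solution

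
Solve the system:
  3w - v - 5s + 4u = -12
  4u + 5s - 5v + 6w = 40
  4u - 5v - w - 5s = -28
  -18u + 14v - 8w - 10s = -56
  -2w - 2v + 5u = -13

no solution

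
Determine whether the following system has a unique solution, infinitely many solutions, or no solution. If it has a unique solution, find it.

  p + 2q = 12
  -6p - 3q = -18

p = 0, q = 6

Row-reduce the augmented matrix:
R2 ← R2 + 6·R1.
R2 ← R2 / (9).
R1 ← R1 − 2·R2.
Reading off the reduced rows gives p = 0, q = 6.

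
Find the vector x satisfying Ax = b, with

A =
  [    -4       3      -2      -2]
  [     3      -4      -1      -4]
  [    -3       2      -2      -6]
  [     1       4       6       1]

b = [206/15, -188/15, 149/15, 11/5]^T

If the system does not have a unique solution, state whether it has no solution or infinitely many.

x_1 = -3, x_2 = 4/5, x_3 = 1/3, x_4 = 0

Row-reduce the augmented matrix:
R1 ← R1 / (-4).
R2 ← R2 − 3·R1.
R3 ← R3 + 3·R1.
R4 ← R4 − 1·R1.
R2 ← R2 / (-7/4).
R1 ← R1 + 3/4·R2.
R3 ← R3 + 1/4·R2.
R4 ← R4 − 19/4·R2.
R3 ← R3 / (-1/7).
R1 ← R1 − 11/7·R3.
R2 ← R2 − 10/7·R3.
R4 ← R4 + 9/7·R3.
R4 ← R4 / (19).
R1 ← R1 + 38·R4.
R2 ← R2 + 34·R4.
R3 ← R3 − 26·R4.
Reading off the reduced rows gives x_1 = -3, x_2 = 4/5, x_3 = 1/3, x_4 = 0.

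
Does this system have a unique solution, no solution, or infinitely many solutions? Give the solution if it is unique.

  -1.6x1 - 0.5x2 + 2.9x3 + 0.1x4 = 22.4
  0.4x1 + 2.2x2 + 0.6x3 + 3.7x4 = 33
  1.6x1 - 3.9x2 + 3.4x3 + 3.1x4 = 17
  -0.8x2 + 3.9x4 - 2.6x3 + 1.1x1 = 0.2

x1 = -4, x2 = 4, x3 = 6, x4 = 6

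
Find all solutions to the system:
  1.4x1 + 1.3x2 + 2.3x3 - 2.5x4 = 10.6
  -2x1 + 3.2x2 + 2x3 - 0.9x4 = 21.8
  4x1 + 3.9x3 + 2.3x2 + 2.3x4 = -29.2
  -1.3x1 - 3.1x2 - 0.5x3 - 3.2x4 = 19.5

Row-reduce the augmented matrix:
R1 ← R1 / (7/5).
R2 ← R2 + 2·R1.
R3 ← R3 − 4·R1.
R4 ← R4 + 13/10·R1.
R2 ← R2 / (177/35).
R1 ← R1 − 13/14·R2.
R3 ← R3 + 99/70·R2.
R4 ← R4 + 53/28·R2.
R3 ← R3 / (-352/295).
R1 ← R1 − 119/177·R3.
R2 ← R2 − 185/177·R3.
R4 ← R4 − 6397/1770·R3.
R4 ← R4 / (248071/14080).
R1 ← R1 − 5141/1408·R4.
R2 ← R2 − 8859/1408·R4.
R3 ← R3 + 9667/1408·R4.
Reading off the reduced rows gives x1 = -5, x2 = 2, x3 = 0, x4 = -6.

x1 = -5, x2 = 2, x3 = 0, x4 = -6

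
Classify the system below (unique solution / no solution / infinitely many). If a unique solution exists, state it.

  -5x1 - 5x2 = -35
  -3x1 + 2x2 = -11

x1 = 5, x2 = 2

Row-reduce the augmented matrix:
R1 ← R1 / (-5).
R2 ← R2 + 3·R1.
R2 ← R2 / (5).
R1 ← R1 − 1·R2.
Reading off the reduced rows gives x1 = 5, x2 = 2.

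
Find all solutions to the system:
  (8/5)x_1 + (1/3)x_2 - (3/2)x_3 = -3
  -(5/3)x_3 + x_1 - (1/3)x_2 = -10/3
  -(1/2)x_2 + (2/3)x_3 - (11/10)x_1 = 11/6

Row-reduce:
R1 ← R1 / (8/5).
R2 ← R2 − 1·R1.
R3 ← R3 + 11/10·R1.
R2 ← R2 / (-13/24).
R1 ← R1 − 5/24·R2.
R3 ← R3 + 13/48·R2.
Row 3 reduces to 0 = 1/2, a contradiction. The system is inconsistent.

no solution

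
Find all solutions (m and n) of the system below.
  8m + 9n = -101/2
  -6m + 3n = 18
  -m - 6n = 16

Row-reduce:
R1 ← R1 / (8).
R2 ← R2 + 6·R1.
R3 ← R3 + 1·R1.
R2 ← R2 / (39/4).
R1 ← R1 − 9/8·R2.
R3 ← R3 + 39/8·R2.
Row 3 reduces to 0 = -1/4, a contradiction. The system is inconsistent.

no solution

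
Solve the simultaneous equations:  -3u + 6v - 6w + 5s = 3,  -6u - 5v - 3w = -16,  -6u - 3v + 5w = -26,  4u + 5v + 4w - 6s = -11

Row-reduce the augmented matrix:
R1 ← R1 / (-3).
R2 ← R2 + 6·R1.
R3 ← R3 + 6·R1.
R4 ← R4 − 4·R1.
R2 ← R2 / (-17).
R1 ← R1 + 2·R2.
R3 ← R3 + 15·R2.
R4 ← R4 − 13·R2.
R3 ← R3 / (154/17).
R1 ← R1 − 16/17·R3.
R2 ← R2 + 9/17·R3.
R4 ← R4 − 49/17·R3.
R4 ← R4 / (-218/33).
R1 ← R1 + 85/231·R4.
R2 ← R2 − 40/77·R4.
R3 ← R3 + 10/77·R4.
Reading off the reduced rows gives u = 4, v = -1, w = -1, s = 3.

u = 4, v = -1, w = -1, s = 3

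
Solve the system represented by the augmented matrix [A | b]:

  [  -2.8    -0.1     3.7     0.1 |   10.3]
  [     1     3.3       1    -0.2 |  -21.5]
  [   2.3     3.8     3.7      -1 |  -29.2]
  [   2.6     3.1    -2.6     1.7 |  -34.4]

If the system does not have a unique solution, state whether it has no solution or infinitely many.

x_1 = -5, x_2 = -5, x_3 = -1, x_4 = -5

Row-reduce the augmented matrix:
R1 ← R1 / (-14/5).
R2 ← R2 − 1·R1.
R3 ← R3 − 23/10·R1.
R4 ← R4 − 13/5·R1.
R2 ← R2 / (457/140).
R1 ← R1 − 1/28·R2.
R3 ← R3 − 1041/280·R2.
R4 ← R4 − 421/140·R2.
R3 ← R3 / (37431/9140).
R1 ← R1 + 1231/914·R3.
R2 ← R2 − 325/457·R3.
R4 ← R4 + 2977/2285·R3.
R4 ← R4 / (640717/374310).
R1 ← R1 + 10265/37431·R4.
R2 ← R2 − 2866/37431·R4.
R3 ← R3 + 6679/37431·R4.
Reading off the reduced rows gives x_1 = -5, x_2 = -5, x_3 = -1, x_4 = -5.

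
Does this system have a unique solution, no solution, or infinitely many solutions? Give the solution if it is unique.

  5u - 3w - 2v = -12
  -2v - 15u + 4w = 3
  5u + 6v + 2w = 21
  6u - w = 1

Row-reduce the augmented matrix:
R1 ← R1 / (5).
R2 ← R2 + 15·R1.
R3 ← R3 − 5·R1.
R4 ← R4 − 6·R1.
R2 ← R2 / (-8).
R1 ← R1 + 2/5·R2.
R3 ← R3 − 8·R2.
R4 ← R4 − 12/5·R2.
Swap R3 and R4.
R3 ← R3 / (11/10).
R1 ← R1 + 7/20·R3.
R2 ← R2 − 5/8·R3.
R4 reduces to 0 = 0, so the extra equation is consistent.
Reading off the reduced rows gives u = 1, v = 1, w = 5.

u = 1, v = 1, w = 5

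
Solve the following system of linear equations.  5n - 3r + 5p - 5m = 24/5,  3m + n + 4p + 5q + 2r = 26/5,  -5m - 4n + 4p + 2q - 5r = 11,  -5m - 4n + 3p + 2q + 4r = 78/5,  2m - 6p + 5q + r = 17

m = -11/5, n = 0, p = -1, q = 3, r = 2/5

Row-reduce the augmented matrix:
R1 ← R1 / (-5).
R2 ← R2 − 3·R1.
R3 ← R3 + 5·R1.
R4 ← R4 + 5·R1.
R5 ← R5 − 2·R1.
R2 ← R2 / (4).
R1 ← R1 + 1·R2.
R3 ← R3 + 9·R2.
R4 ← R4 + 9·R2.
R5 ← R5 − 2·R2.
R3 ← R3 / (59/4).
R1 ← R1 − 3/4·R3.
R2 ← R2 − 7/4·R3.
R4 ← R4 − 55/4·R3.
R5 ← R5 + 15/2·R3.
R4 ← R4 / (53/59).
R1 ← R1 − 34/59·R4.
R2 ← R2 + 19/59·R4.
R3 ← R3 − 53/59·R4.
R5 ← R5 − 545/59·R4.
R5 ← R5 / (-24527/265).
R1 ← R1 + 1319/265·R5.
R2 ← R2 − 907/265·R5.
R3 ← R3 + 9·R5.
R4 ← R4 − 2624/265·R5.
Reading off the reduced rows gives m = -11/5, n = 0, p = -1, q = 3, r = 2/5.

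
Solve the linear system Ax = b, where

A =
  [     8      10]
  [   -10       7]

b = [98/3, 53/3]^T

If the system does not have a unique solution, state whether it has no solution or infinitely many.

Row-reduce the augmented matrix:
R1 ← R1 / (8).
R2 ← R2 + 10·R1.
R2 ← R2 / (39/2).
R1 ← R1 − 5/4·R2.
Reading off the reduced rows gives x_1 = 1/3, x_2 = 3.

x_1 = 1/3, x_2 = 3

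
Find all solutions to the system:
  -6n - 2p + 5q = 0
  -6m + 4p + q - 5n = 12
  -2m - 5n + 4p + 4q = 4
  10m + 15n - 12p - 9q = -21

no solution

Row-reduce:
Swap R1 and R2.
R1 ← R1 / (-6).
R3 ← R3 + 2·R1.
R4 ← R4 − 10·R1.
R2 ← R2 / (-6).
R1 ← R1 − 5/6·R2.
R3 ← R3 + 10/3·R2.
R4 ← R4 − 20/3·R2.
R3 ← R3 / (34/9).
R1 ← R1 + 17/18·R3.
R2 ← R2 − 1/3·R3.
R4 ← R4 + 68/9·R3.
Row 4 reduces to 0 = -1, a contradiction. The system is inconsistent.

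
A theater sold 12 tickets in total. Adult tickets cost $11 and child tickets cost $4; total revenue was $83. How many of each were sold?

Let a = adult tickets, c = child tickets.
  a + c = 12
  11a + 4c = 83
Row-reduce the augmented matrix:
R2 ← R2 − 11·R1.
R2 ← R2 / (-7).
R1 ← R1 − 1·R2.
Reading off the reduced rows gives a = 5, c = 7.

adult tickets: 5, child tickets: 7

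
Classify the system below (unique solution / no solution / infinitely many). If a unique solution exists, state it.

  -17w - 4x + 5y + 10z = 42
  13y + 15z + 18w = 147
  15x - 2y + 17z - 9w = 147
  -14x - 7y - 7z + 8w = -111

Row-reduce the augmented matrix:
R1 ← R1 / (-4).
R3 ← R3 − 15·R1.
R4 ← R4 + 14·R1.
R2 ← R2 / (13).
R1 ← R1 + 5/4·R2.
R3 ← R3 − 67/4·R2.
R4 ← R4 + 49/2·R2.
R3 ← R3 / (1829/52).
R1 ← R1 + 55/52·R3.
R2 ← R2 − 15/13·R3.
R4 ← R4 + 357/26·R3.
R4 ← R4 / (117000/1829).
R1 ← R1 − 5662/1829·R4.
R2 ← R2 − 8289/1829·R4.
R3 ← R3 + 4989/1829·R4.
Reading off the reduced rows gives x = 4, y = 3, z = 6, w = 1.

x = 4, y = 3, z = 6, w = 1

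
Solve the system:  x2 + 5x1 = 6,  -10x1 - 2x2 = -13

Row-reduce:
R1 ← R1 / (5).
R2 ← R2 + 10·R1.
Row 2 reduces to 0 = -1, a contradiction. The system is inconsistent.

no solution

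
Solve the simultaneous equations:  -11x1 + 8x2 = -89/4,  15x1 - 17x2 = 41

Row-reduce the augmented matrix:
R1 ← R1 / (-11).
R2 ← R2 − 15·R1.
R2 ← R2 / (-67/11).
R1 ← R1 + 8/11·R2.
Reading off the reduced rows gives x1 = 3/4, x2 = -7/4.

x1 = 3/4, x2 = -7/4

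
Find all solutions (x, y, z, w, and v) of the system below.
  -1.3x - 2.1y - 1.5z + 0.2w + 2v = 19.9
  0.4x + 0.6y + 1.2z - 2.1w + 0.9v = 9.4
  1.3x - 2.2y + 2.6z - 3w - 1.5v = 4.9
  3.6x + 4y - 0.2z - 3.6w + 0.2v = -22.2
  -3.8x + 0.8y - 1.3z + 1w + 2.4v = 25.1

Row-reduce the augmented matrix:
R1 ← R1 / (-13/10).
R2 ← R2 − 2/5·R1.
R3 ← R3 − 13/10·R1.
R4 ← R4 − 18/5·R1.
R5 ← R5 + 19/5·R1.
R2 ← R2 / (-3/65).
R1 ← R1 − 21/13·R2.
R3 ← R3 + 43/10·R2.
R4 ← R4 + 118/65·R2.
R5 ← R5 − 451/65·R2.
R3 ← R3 / (-677/10).
R1 ← R1 − 27·R3.
R2 ← R2 + 16·R3.
R4 ← R4 + 167/5·R3.
R5 ← R5 − 1141/10·R3.
R4 ← R4 / (-102777/6770).
R1 ← R1 − 2116/677·R4.
R2 ← R2 + 227/4062·R4.
R3 ← R3 + 11227/4062·R4.
R5 ← R5 − 126311/13540·R4.
R5 ← R5 / (-3277177/1027770).
R1 ← R1 + 144679/102777·R5.
R2 ← R2 − 110416/308331·R5.
R3 ← R3 + 231607/308331·R5.
R4 ← R4 + 105205/102777·R5.
Reading off the reduced rows gives x = -5, y = -3, z = 3, w = -2, v = 6.

x = -5, y = -3, z = 3, w = -2, v = 6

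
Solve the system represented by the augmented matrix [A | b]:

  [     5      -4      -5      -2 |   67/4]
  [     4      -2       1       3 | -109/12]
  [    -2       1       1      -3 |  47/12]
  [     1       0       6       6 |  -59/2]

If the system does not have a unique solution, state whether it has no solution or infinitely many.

x_1 = 1, x_2 = 5/3, x_3 = -11/4, x_4 = -7/3

Row-reduce the augmented matrix:
R1 ← R1 / (5).
R2 ← R2 − 4·R1.
R3 ← R3 + 2·R1.
R4 ← R4 − 1·R1.
R2 ← R2 / (6/5).
R1 ← R1 + 4/5·R2.
R3 ← R3 + 3/5·R2.
R4 ← R4 − 4/5·R2.
R3 ← R3 / (3/2).
R1 ← R1 − 7/3·R3.
R2 ← R2 − 25/6·R3.
R4 ← R4 − 11/3·R3.
R4 ← R4 / (7).
R1 ← R1 − 5·R4.
R2 ← R2 − 8·R4.
R3 ← R3 + 1·R4.
Reading off the reduced rows gives x_1 = 1, x_2 = 5/3, x_3 = -11/4, x_4 = -7/3.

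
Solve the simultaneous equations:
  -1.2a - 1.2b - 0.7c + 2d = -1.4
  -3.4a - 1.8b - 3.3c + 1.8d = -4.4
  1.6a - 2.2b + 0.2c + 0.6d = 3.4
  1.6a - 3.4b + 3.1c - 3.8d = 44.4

Row-reduce the augmented matrix:
R1 ← R1 / (-6/5).
R2 ← R2 + 17/5·R1.
R3 ← R3 − 8/5·R1.
R4 ← R4 − 8/5·R1.
R2 ← R2 / (8/5).
R1 ← R1 − 1·R2.
R3 ← R3 + 19/5·R2.
R4 ← R4 + 5·R2.
R3 ← R3 / (-1853/480).
R1 ← R1 − 45/32·R3.
R2 ← R2 + 79/96·R3.
R4 ← R4 + 187/96·R3.
R4 ← R4 / (-5576/545).
R1 ← R1 + 2604/1853·R4.
R2 ← R2 + 2141/1853·R4.
R3 ← R3 − 2840/1853·R4.
Reading off the reduced rows gives a = -4, b = -5, c = 6, d = -4.

a = -4, b = -5, c = 6, d = -4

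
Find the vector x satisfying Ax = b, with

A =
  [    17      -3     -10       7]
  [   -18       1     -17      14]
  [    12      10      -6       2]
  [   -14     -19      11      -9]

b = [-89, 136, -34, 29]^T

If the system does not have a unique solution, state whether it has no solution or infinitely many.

x_1 = -6, x_2 = 2, x_3 = -4, x_4 = -3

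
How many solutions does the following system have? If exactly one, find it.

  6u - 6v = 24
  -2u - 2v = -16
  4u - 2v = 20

u = 6, v = 2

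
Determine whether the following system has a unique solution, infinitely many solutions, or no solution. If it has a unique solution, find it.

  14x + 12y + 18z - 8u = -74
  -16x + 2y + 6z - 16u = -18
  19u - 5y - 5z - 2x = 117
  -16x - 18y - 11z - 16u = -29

Row-reduce the augmented matrix:
R1 ← R1 / (14).
R2 ← R2 + 16·R1.
R3 ← R3 + 2·R1.
R4 ← R4 + 16·R1.
R2 ← R2 / (110/7).
R1 ← R1 − 6/7·R2.
R3 ← R3 + 23/7·R2.
R4 ← R4 + 30/7·R2.
R3 ← R3 / (172/55).
R1 ← R1 + 9/55·R3.
R2 ← R2 − 93/55·R3.
R4 ← R4 − 185/11·R3.
R4 ← R4 / (-17159/172).
R1 ← R1 − 251/172·R4.
R2 ← R2 + 1447/172·R4.
R3 ← R3 − 693/172·R4.
Reading off the reduced rows gives x = -4, y = -2, z = 3, u = 6.

x = -4, y = -2, z = 3, u = 6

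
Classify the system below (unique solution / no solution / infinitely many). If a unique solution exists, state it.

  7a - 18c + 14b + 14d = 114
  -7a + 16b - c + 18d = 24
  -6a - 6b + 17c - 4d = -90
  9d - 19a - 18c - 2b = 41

a = 2, b = 1, c = -4, d = 1

Row-reduce the augmented matrix:
R1 ← R1 / (7).
R2 ← R2 + 7·R1.
R3 ← R3 + 6·R1.
R4 ← R4 + 19·R1.
R2 ← R2 / (30).
R1 ← R1 − 2·R2.
R3 ← R3 − 6·R2.
R4 ← R4 − 36·R2.
R3 ← R3 / (188/35).
R1 ← R1 + 137/105·R3.
R2 ← R2 + 19/30·R3.
R4 ← R4 + 1542/35·R3.
R4 ← R4 / (1021/47).
R1 ← R1 − 12/47·R4.
R2 ← R2 − 59/47·R4.
R3 ← R3 − 14/47·R4.
Reading off the reduced rows gives a = 2, b = 1, c = -4, d = 1.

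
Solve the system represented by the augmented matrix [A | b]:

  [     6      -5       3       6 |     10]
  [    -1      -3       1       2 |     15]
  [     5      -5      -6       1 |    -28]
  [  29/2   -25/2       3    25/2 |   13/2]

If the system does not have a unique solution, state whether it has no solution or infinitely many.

no solution

Row-reduce:
R1 ← R1 / (6).
R2 ← R2 + 1·R1.
R3 ← R3 − 5·R1.
R4 ← R4 − 29/2·R1.
R2 ← R2 / (-23/6).
R1 ← R1 + 5/6·R2.
R3 ← R3 + 5/6·R2.
R4 ← R4 + 5/12·R2.
R3 ← R3 / (-203/23).
R1 ← R1 − 4/23·R3.
R2 ← R2 + 9/23·R3.
R4 ← R4 + 203/46·R3.
Row 4 reduces to 0 = 1/2, a contradiction. The system is inconsistent.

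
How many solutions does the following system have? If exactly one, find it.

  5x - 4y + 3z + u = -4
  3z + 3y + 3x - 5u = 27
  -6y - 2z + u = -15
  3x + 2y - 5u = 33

x = 4, y = 3, z = -3, u = -3

Row-reduce the augmented matrix:
R1 ← R1 / (5).
R2 ← R2 − 3·R1.
R4 ← R4 − 3·R1.
R2 ← R2 / (27/5).
R1 ← R1 + 4/5·R2.
R3 ← R3 + 6·R2.
R4 ← R4 − 22/5·R2.
R3 ← R3 / (-2/3).
R1 ← R1 − 7/9·R3.
R2 ← R2 − 2/9·R3.
R4 ← R4 + 25/9·R3.
R4 ← R4 / (373/18).
R1 ← R1 + 121/18·R4.
R2 ← R2 + 25/9·R4.
R3 ← R3 − 47/6·R4.
Reading off the reduced rows gives x = 4, y = 3, z = -3, u = -3.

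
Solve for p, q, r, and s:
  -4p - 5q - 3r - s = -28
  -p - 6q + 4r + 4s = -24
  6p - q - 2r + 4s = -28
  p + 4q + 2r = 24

p = 0, q = 4, r = 4, s = -4

Row-reduce the augmented matrix:
R1 ← R1 / (-4).
R2 ← R2 + 1·R1.
R3 ← R3 − 6·R1.
R4 ← R4 − 1·R1.
R2 ← R2 / (-19/4).
R1 ← R1 − 5/4·R2.
R3 ← R3 + 17/2·R2.
R4 ← R4 − 11/4·R2.
R3 ← R3 / (-15).
R1 ← R1 − 2·R3.
R2 ← R2 + 1·R3.
R4 ← R4 − 4·R3.
R4 ← R4 / (242/285).
R1 ← R1 − 196/285·R4.
R2 ← R2 + 158/285·R4.
R3 ← R3 − 97/285·R4.
Reading off the reduced rows gives p = 0, q = 4, r = 4, s = -4.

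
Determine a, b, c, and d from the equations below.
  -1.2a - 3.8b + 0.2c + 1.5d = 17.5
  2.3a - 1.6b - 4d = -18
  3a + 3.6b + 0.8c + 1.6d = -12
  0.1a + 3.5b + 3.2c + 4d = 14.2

a = -4, b = -2, c = 3, d = 3

Row-reduce the augmented matrix:
R1 ← R1 / (-6/5).
R2 ← R2 − 23/10·R1.
R3 ← R3 − 3·R1.
R4 ← R4 − 1/10·R1.
R2 ← R2 / (-533/60).
R1 ← R1 − 19/6·R2.
R3 ← R3 + 59/10·R2.
R4 ← R4 − 191/60·R2.
R3 ← R3 / (2786/2665).
R1 ← R1 + 16/533·R3.
R2 ← R2 + 23/533·R3.
R4 ← R4 − 17877/5330·R3.
R4 ← R4 / (-220653/13930).
R1 ← R1 + 2056/1393·R4.
R2 ← R2 − 527/1393·R4.
R3 ← R3 − 16249/2786·R4.
Reading off the reduced rows gives a = -4, b = -2, c = 3, d = 3.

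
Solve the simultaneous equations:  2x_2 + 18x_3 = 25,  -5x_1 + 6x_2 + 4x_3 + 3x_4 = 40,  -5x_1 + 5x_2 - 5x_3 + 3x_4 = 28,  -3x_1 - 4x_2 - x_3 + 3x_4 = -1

Row-reduce:
Swap R1 and R2.
R1 ← R1 / (-5).
R3 ← R3 + 5·R1.
R4 ← R4 + 3·R1.
R2 ← R2 / (2).
R1 ← R1 + 6/5·R2.
R3 ← R3 + 1·R2.
R4 ← R4 + 38/5·R2.
Swap R3 and R4.
R3 ← R3 / (65).
R1 ← R1 − 10·R3.
R2 ← R2 − 9·R3.
Row 4 reduces to 0 = 1/2, a contradiction. The system is inconsistent.

no solution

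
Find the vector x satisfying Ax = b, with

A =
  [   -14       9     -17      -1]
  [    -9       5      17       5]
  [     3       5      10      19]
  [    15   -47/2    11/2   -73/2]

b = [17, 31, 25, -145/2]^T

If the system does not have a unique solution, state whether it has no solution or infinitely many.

no solution

Row-reduce:
R1 ← R1 / (-14).
R2 ← R2 + 9·R1.
R3 ← R3 − 3·R1.
R4 ← R4 − 15·R1.
R2 ← R2 / (-11/14).
R1 ← R1 + 9/14·R2.
R3 ← R3 − 97/14·R2.
R4 ← R4 + 97/7·R2.
R3 ← R3 / (2779/11).
R1 ← R1 + 238/11·R3.
R2 ← R2 + 391/11·R3.
R4 ← R4 + 5558/11·R3.
Row 4 reduces to 0 = 3, a contradiction. The system is inconsistent.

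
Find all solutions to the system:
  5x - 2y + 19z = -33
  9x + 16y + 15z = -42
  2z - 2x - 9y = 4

no solution

Row-reduce:
R1 ← R1 / (5).
R2 ← R2 − 9·R1.
R3 ← R3 + 2·R1.
R2 ← R2 / (98/5).
R1 ← R1 + 2/5·R2.
R3 ← R3 + 49/5·R2.
Row 3 reduces to 0 = -1/2, a contradiction. The system is inconsistent.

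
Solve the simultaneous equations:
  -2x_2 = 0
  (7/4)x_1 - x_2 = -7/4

x_1 = -1, x_2 = 0

From equation 2: x_2 = 7/4 + 7/4·x_1.
Substitute into equation 1 and solve: x_1 = -1.
Then x_2 = 0.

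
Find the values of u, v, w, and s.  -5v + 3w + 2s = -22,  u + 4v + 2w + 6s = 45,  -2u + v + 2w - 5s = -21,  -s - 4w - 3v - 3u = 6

u = -5, v = 5, w = -3, s = 6

Row-reduce the augmented matrix:
Swap R1 and R2.
R3 ← R3 + 2·R1.
R4 ← R4 + 3·R1.
R2 ← R2 / (-5).
R1 ← R1 − 4·R2.
R3 ← R3 − 9·R2.
R4 ← R4 − 9·R2.
R3 ← R3 / (57/5).
R1 ← R1 − 22/5·R3.
R2 ← R2 + 3/5·R3.
R4 ← R4 − 37/5·R3.
R4 ← R4 / (782/57).
R1 ← R1 − 200/57·R4.
R2 ← R2 − 3/19·R4.
R3 ← R3 − 53/57·R4.
Reading off the reduced rows gives u = -5, v = 5, w = -3, s = 6.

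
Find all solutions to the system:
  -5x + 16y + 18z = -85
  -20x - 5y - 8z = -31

Row-reduce:
R1 ← R1 / (-5).
R2 ← R2 + 20·R1.
R2 ← R2 / (-69).
R1 ← R1 + 16/5·R2.
Rank is 2 with 3 unknowns, leaving z free.

infinitely many solutions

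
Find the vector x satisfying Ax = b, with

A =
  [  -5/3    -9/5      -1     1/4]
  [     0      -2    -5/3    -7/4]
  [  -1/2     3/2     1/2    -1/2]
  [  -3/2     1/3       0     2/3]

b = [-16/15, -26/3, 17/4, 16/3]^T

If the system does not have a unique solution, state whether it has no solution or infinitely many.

x_1 = -2, x_2 = 3, x_3 = -1/2, x_4 = 2

Row-reduce the augmented matrix:
R1 ← R1 / (-5/3).
R3 ← R3 + 1/2·R1.
R4 ← R4 + 3/2·R1.
R2 ← R2 / (-2).
R1 ← R1 − 27/25·R2.
R3 ← R3 − 51/25·R2.
R4 ← R4 − 293/150·R2.
R3 ← R3 / (-9/10).
R1 ← R1 + 3/10·R3.
R2 ← R2 − 5/6·R3.
R4 ← R4 + 131/180·R3.
R4 ← R4 / (4153/6480).
R1 ← R1 + 37/120·R4.
R2 ← R2 + 283/216·R4.
R3 ← R3 − 118/45·R4.
Reading off the reduced rows gives x_1 = -2, x_2 = 3, x_3 = -1/2, x_4 = 2.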